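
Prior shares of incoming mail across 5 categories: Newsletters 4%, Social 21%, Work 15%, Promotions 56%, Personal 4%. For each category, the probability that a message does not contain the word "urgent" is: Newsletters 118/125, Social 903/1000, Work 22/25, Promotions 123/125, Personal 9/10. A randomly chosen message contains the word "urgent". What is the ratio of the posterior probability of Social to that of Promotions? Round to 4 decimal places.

2.2734

Taking complements, P(urgent-flag | each) = Newsletters 0.056, Social 0.097, Work 0.12, Promotions 0.016, Personal 0.1.
By Bayes' rule, posterior ∝ prior × likelihood:
  Newsletters: 0.04 × 0.056 = 0.00224
  Social: 0.21 × 0.097 = 0.02037
  Work: 0.15 × 0.12 = 0.018
  Promotions: 0.56 × 0.016 = 0.00896
  Personal: 0.04 × 0.1 = 0.004
Total = 0.05357.
The ratio is 0.02037 / 0.00896 (the normalizer cancels) = 2.2734.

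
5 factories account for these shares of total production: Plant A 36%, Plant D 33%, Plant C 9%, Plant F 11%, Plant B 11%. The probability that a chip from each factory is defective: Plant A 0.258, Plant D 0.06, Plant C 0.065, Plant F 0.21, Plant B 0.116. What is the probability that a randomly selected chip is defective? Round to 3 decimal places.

Prior × likelihood for each hypothesis:
  Plant A: 0.36 × 0.258 = 0.09288
  Plant D: 0.33 × 0.06 = 0.0198
  Plant C: 0.09 × 0.065 = 0.00585
  Plant F: 0.11 × 0.21 = 0.0231
  Plant B: 0.11 × 0.116 = 0.01276
P(defective) = 0.09288 + 0.0198 + 0.00585 + 0.0231 + 0.01276 = 0.15439 → 0.154.

0.154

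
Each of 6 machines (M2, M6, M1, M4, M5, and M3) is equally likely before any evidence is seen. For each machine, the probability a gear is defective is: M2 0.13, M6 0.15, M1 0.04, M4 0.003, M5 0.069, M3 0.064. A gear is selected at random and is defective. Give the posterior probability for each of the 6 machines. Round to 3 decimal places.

M2 0.285, M6 0.329, M1 0.088, M4 0.007, M5 0.151, M3 0.140

With a uniform prior (1/6 each), posterior ∝ likelihood:
  M2: 0.13
  M6: 0.15
  M1: 0.04
  M4: 0.003
  M5: 0.069
  M3: 0.064
Sum = 0.456.
P(M2 | defective) = 0.13/0.456 ≈ 0.285
P(M6 | defective) = 0.15/0.456 ≈ 0.329
P(M1 | defective) = 0.04/0.456 ≈ 0.088
P(M4 | defective) = 0.003/0.456 ≈ 0.007
P(M5 | defective) = 0.069/0.456 ≈ 0.151
P(M3 | defective) = 0.064/0.456 ≈ 0.140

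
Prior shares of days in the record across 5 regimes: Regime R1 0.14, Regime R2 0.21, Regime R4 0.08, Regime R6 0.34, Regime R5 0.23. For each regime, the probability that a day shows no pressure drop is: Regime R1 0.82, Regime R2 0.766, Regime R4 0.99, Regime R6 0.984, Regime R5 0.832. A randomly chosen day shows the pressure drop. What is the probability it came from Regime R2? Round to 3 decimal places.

Taking complements, P(drop | each) = Regime R1 0.18, Regime R2 0.234, Regime R4 0.01, Regime R6 0.016, Regime R5 0.168.
Compute prior × likelihood for every hypothesis:
  Regime R1: 0.14 × 0.18 = 0.0252
  Regime R2: 0.21 × 0.234 = 0.04914
  Regime R4: 0.08 × 0.01 = 0.0008
  Regime R6: 0.34 × 0.016 = 0.00544
  Regime R5: 0.23 × 0.168 = 0.03864
Normalizing constant = 0.11922.
P(Regime R2 | evidence) = 0.04914 / 0.11922 ≈ 0.412.

0.412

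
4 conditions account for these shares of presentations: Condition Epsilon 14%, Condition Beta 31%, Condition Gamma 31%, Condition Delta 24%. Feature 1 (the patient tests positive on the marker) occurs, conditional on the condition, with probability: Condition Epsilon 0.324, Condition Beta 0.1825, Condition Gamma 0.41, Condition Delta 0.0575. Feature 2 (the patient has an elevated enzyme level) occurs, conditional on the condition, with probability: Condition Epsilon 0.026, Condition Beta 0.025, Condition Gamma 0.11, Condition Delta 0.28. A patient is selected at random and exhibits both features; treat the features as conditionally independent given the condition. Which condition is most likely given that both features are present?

Unnormalized posteriors (prior × likelihood):
  Condition Epsilon: 0.14 × 0.324 × 0.026 = 0.00117936
  Condition Beta: 0.31 × 0.1825 × 0.025 = 0.001414375
  Condition Gamma: 0.31 × 0.41 × 0.11 = 0.013981
  Condition Delta: 0.24 × 0.0575 × 0.28 = 0.003864
Total = 0.020438735.
Largest term belongs to Condition Gamma, so Condition Gamma is most probable.

Condition Gamma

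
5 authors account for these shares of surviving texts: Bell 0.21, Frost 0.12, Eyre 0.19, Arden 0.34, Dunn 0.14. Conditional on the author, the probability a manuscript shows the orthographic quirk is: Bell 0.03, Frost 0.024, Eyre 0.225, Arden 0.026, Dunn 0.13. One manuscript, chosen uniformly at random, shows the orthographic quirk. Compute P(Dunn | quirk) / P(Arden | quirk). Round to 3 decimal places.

2.059

Prior × likelihood for each hypothesis:
  Bell: 0.21 × 0.03 = 0.0063
  Frost: 0.12 × 0.024 = 0.00288
  Eyre: 0.19 × 0.225 = 0.04275
  Arden: 0.34 × 0.026 = 0.00884
  Dunn: 0.14 × 0.13 = 0.0182
Sum = 0.07897.
The ratio is 0.0182 / 0.00884 (the normalizer cancels) = 2.059.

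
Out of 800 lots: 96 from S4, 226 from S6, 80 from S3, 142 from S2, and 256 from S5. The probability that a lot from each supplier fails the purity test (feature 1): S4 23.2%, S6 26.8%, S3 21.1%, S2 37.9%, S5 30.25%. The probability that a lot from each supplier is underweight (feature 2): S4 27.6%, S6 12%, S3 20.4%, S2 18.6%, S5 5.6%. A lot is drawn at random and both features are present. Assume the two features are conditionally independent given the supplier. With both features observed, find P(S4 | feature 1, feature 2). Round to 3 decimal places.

By Bayes' rule, posterior ∝ prior × likelihood:
  S4: 0.12 × 0.232 × 0.276 = 0.00768384
  S6: 0.2825 × 0.268 × 0.12 = 0.0090852
  S3: 0.1 × 0.211 × 0.204 = 0.0043044
  S2: 0.1775 × 0.379 × 0.186 = 0.012512685
  S5: 0.32 × 0.3025 × 0.056 = 0.0054208
Total = 0.039006925.
P(S4 | evidence) = 0.00768384 / 0.039006925 ≈ 0.197.

0.197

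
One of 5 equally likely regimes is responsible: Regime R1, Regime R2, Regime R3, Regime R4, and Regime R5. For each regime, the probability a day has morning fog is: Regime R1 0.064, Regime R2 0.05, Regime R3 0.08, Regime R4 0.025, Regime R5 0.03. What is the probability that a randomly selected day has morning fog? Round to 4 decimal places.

0.0498

Since the prior is uniform, the posterior is proportional to the likelihood:
  Regime R1: 0.064
  Regime R2: 0.05
  Regime R3: 0.08
  Regime R4: 0.025
  Regime R5: 0.03
P(fog) = (1/5) × (0.064 + 0.05 + 0.08 + 0.025 + 0.03) = 0.249/5 ≈ 0.0498.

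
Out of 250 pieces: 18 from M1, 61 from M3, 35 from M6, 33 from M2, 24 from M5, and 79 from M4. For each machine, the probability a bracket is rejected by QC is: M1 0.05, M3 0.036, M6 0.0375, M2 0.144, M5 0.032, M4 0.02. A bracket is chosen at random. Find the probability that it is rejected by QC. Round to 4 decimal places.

Compute prior × likelihood for every hypothesis:
  M1: 0.072 × 0.05 = 0.0036
  M3: 0.244 × 0.036 = 0.008784
  M6: 0.14 × 0.0375 = 0.00525
  M2: 0.132 × 0.144 = 0.019008
  M5: 0.096 × 0.032 = 0.003072
  M4: 0.316 × 0.02 = 0.00632
P(rejected) = 0.0036 + 0.008784 + 0.00525 + 0.019008 + 0.003072 + 0.00632 = 0.046034 → 0.0460.

0.0460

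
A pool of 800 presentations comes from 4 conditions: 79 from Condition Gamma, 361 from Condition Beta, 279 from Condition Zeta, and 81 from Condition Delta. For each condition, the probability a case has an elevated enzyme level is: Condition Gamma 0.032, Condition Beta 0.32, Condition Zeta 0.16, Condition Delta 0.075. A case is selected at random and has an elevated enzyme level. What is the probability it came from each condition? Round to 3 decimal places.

Prior × likelihood for each hypothesis:
  Condition Gamma: 0.09875 × 0.032 = 0.00316
  Condition Beta: 0.45125 × 0.32 = 0.1444
  Condition Zeta: 0.34875 × 0.16 = 0.0558
  Condition Delta: 0.10125 × 0.075 = 0.00759375
Sum = 0.21095375.
P(Condition Gamma | elevated) = 0.00316/0.21095375 ≈ 0.015
P(Condition Beta | elevated) = 0.1444/0.21095375 ≈ 0.685
P(Condition Zeta | elevated) = 0.0558/0.21095375 ≈ 0.265
P(Condition Delta | elevated) = 0.00759375/0.21095375 ≈ 0.036

Condition Gamma 0.015, Condition Beta 0.685, Condition Zeta 0.265, Condition Delta 0.036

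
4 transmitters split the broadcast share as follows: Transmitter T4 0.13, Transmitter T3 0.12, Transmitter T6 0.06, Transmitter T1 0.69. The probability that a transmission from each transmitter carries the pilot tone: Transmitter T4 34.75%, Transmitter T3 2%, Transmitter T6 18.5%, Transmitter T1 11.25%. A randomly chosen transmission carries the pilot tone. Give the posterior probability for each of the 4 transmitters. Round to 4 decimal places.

Prior × likelihood for each hypothesis:
  Transmitter T4: 0.13 × 0.3475 = 0.045175
  Transmitter T3: 0.12 × 0.02 = 0.0024
  Transmitter T6: 0.06 × 0.185 = 0.0111
  Transmitter T1: 0.69 × 0.1125 = 0.077625
Sum = 0.1363.
P(Transmitter T4 | pilot) = 0.045175/0.1363 ≈ 0.3314
P(Transmitter T3 | pilot) = 0.0024/0.1363 ≈ 0.0176
P(Transmitter T6 | pilot) = 0.0111/0.1363 ≈ 0.0814
P(Transmitter T1 | pilot) = 0.077625/0.1363 ≈ 0.5695
(Check: 0.3314+0.0176+0.0814+0.5695 = 0.9999.)

Transmitter T4 0.3314, Transmitter T3 0.0176, Transmitter T6 0.0814, Transmitter T1 0.5695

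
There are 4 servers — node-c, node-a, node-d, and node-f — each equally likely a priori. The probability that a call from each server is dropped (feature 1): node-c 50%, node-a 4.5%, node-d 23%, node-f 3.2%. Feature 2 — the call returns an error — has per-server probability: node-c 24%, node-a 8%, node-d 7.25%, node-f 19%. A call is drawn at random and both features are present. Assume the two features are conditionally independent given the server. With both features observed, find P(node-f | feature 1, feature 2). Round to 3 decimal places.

0.042

With a uniform prior (1/4 each), posterior ∝ likelihood:
  node-c: 0.5 × 0.24 = 0.12
  node-a: 0.045 × 0.08 = 0.0036
  node-d: 0.23 × 0.0725 = 0.016675
  node-f: 0.032 × 0.19 = 0.00608
Normalizing constant = 0.146355.
P(node-f | evidence) = 0.00608 / 0.146355 ≈ 0.042.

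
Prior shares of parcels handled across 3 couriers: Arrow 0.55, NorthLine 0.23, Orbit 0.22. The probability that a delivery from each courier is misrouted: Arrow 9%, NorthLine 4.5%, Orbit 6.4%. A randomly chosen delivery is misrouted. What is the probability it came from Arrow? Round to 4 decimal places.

Compute prior × likelihood for every hypothesis:
  Arrow: 0.55 × 0.09 = 0.0495
  NorthLine: 0.23 × 0.045 = 0.01035
  Orbit: 0.22 × 0.064 = 0.01408
Normalizing constant = 0.07393.
P(Arrow | evidence) = 0.0495 / 0.07393 ≈ 0.6696.

0.6696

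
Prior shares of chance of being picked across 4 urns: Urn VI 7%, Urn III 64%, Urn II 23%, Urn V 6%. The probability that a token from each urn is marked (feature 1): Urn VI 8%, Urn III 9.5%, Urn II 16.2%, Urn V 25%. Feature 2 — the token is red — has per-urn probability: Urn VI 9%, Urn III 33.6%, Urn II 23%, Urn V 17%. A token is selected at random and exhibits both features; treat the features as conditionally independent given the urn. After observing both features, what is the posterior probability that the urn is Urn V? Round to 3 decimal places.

0.080

Unnormalized posteriors (prior × likelihood):
  Urn VI: 0.07 × 0.08 × 0.09 = 0.000504
  Urn III: 0.64 × 0.095 × 0.336 = 0.0204288
  Urn II: 0.23 × 0.162 × 0.23 = 0.0085698
  Urn V: 0.06 × 0.25 × 0.17 = 0.00255
Sum = 0.0320526.
P(Urn V | evidence) = 0.00255 / 0.0320526 ≈ 0.080.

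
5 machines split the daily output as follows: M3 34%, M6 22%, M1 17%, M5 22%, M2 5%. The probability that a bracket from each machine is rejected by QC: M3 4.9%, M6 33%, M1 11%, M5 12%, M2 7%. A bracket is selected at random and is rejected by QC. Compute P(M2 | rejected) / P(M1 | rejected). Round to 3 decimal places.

0.187

By Bayes' rule, posterior ∝ prior × likelihood:
  M3: 0.34 × 0.049 = 0.01666
  M6: 0.22 × 0.33 = 0.0726
  M1: 0.17 × 0.11 = 0.0187
  M5: 0.22 × 0.12 = 0.0264
  M2: 0.05 × 0.07 = 0.0035
Sum = 0.13786.
The ratio is 0.0035 / 0.0187 (the normalizer cancels) = 0.187.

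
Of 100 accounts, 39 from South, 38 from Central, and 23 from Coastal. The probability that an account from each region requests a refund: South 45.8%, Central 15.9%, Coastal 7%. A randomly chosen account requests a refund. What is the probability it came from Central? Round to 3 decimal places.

0.237

Prior × likelihood for each hypothesis:
  South: 0.39 × 0.458 = 0.17862
  Central: 0.38 × 0.159 = 0.06042
  Coastal: 0.23 × 0.07 = 0.0161
Total = 0.25514.
P(Central | evidence) = 0.06042 / 0.25514 ≈ 0.237.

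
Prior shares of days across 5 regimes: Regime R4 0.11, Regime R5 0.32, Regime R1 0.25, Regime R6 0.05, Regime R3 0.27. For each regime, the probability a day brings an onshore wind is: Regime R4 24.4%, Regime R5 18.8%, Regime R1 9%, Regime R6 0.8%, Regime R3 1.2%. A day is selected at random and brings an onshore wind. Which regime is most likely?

Regime R5

Unnormalized posteriors (prior × likelihood):
  Regime R4: 0.11 × 0.244 = 0.02684
  Regime R5: 0.32 × 0.188 = 0.06016
  Regime R1: 0.25 × 0.09 = 0.0225
  Regime R6: 0.05 × 0.008 = 0.0004
  Regime R3: 0.27 × 0.012 = 0.00324
Total = 0.11314.
Largest term belongs to Regime R5, so Regime R5 is most probable.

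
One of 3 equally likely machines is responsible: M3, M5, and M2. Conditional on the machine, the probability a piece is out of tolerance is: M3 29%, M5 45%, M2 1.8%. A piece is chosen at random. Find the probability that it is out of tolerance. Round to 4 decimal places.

Since the prior is uniform, the posterior is proportional to the likelihood:
  M3: 0.29
  M5: 0.45
  M2: 0.018
P(oversize) = (1/3) × (0.29 + 0.45 + 0.018) = 0.758/3 ≈ 0.2527.

0.2527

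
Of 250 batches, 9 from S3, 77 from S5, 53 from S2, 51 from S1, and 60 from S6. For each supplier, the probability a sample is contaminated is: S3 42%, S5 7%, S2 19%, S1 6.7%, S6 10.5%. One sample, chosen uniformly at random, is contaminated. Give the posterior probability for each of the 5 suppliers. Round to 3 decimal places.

S3 0.131, S5 0.186, S2 0.348, S1 0.118, S6 0.218

Unnormalized posteriors (prior × likelihood):
  S3: 0.036 × 0.42 = 0.01512
  S5: 0.308 × 0.07 = 0.02156
  S2: 0.212 × 0.19 = 0.04028
  S1: 0.204 × 0.067 = 0.013668
  S6: 0.24 × 0.105 = 0.0252
Total = 0.115828.
P(S3 | contaminated) = 0.01512/0.115828 ≈ 0.131
P(S5 | contaminated) = 0.02156/0.115828 ≈ 0.186
P(S2 | contaminated) = 0.04028/0.115828 ≈ 0.348
P(S1 | contaminated) = 0.013668/0.115828 ≈ 0.118
P(S6 | contaminated) = 0.0252/0.115828 ≈ 0.218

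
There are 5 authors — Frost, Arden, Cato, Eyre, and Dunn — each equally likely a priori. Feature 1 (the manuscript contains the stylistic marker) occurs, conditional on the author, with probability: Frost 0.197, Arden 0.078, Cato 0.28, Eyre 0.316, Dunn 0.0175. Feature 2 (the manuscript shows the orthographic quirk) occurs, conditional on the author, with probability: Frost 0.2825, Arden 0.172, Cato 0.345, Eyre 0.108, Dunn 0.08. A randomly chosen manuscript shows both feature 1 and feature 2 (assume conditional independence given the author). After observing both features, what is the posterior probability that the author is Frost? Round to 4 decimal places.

0.2766

Since the prior is uniform, the posterior is proportional to the likelihood:
  Frost: 0.197 × 0.2825 = 0.0556525
  Arden: 0.078 × 0.172 = 0.013416
  Cato: 0.28 × 0.345 = 0.0966
  Eyre: 0.316 × 0.108 = 0.034128
  Dunn: 0.0175 × 0.08 = 0.0014
Total = 0.2011965.
P(Frost | evidence) = 0.0556525 / 0.2011965 ≈ 0.2766.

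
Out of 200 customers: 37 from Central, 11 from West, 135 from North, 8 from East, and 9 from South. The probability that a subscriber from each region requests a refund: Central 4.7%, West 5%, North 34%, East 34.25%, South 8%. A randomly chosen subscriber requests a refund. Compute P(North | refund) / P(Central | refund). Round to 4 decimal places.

26.3945

Unnormalized posteriors (prior × likelihood):
  Central: 0.185 × 0.047 = 0.008695
  West: 0.055 × 0.05 = 0.00275
  North: 0.675 × 0.34 = 0.2295
  East: 0.04 × 0.3425 = 0.0137
  South: 0.045 × 0.08 = 0.0036
Total = 0.258245.
The ratio is 0.2295 / 0.008695 (the normalizer cancels) = 26.3945.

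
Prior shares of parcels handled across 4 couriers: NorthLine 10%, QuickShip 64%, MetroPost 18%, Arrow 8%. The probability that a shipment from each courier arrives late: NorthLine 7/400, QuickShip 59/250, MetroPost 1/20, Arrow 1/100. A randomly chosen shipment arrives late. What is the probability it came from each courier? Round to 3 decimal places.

Prior × likelihood for each hypothesis:
  NorthLine: 0.1 × 0.0175 = 0.00175
  QuickShip: 0.64 × 0.236 = 0.15104
  MetroPost: 0.18 × 0.05 = 0.009
  Arrow: 0.08 × 0.01 = 0.0008
Sum = 0.16259.
P(NorthLine | late) = 0.00175/0.16259 ≈ 0.011
P(QuickShip | late) = 0.15104/0.16259 ≈ 0.929
P(MetroPost | late) = 0.009/0.16259 ≈ 0.055
P(Arrow | late) = 0.0008/0.16259 ≈ 0.005

NorthLine 0.011, QuickShip 0.929, MetroPost 0.055, Arrow 0.005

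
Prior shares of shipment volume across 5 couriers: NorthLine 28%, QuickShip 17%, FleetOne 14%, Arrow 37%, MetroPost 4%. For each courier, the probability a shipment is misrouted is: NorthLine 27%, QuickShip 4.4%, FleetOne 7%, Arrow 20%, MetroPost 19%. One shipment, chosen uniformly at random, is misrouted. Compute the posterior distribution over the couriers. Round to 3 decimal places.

Unnormalized posteriors (prior × likelihood):
  NorthLine: 0.28 × 0.27 = 0.0756
  QuickShip: 0.17 × 0.044 = 0.00748
  FleetOne: 0.14 × 0.07 = 0.0098
  Arrow: 0.37 × 0.2 = 0.074
  MetroPost: 0.04 × 0.19 = 0.0076
Normalizing constant = 0.17448.
P(NorthLine | misrouted) = 0.0756/0.17448 ≈ 0.433
P(QuickShip | misrouted) = 0.00748/0.17448 ≈ 0.043
P(FleetOne | misrouted) = 0.0098/0.17448 ≈ 0.056
P(Arrow | misrouted) = 0.074/0.17448 ≈ 0.424
P(MetroPost | misrouted) = 0.0076/0.17448 ≈ 0.044
(Check: 0.433+0.043+0.056+0.424+0.044 = 1.000.)

NorthLine 0.433, QuickShip 0.043, FleetOne 0.056, Arrow 0.424, MetroPost 0.044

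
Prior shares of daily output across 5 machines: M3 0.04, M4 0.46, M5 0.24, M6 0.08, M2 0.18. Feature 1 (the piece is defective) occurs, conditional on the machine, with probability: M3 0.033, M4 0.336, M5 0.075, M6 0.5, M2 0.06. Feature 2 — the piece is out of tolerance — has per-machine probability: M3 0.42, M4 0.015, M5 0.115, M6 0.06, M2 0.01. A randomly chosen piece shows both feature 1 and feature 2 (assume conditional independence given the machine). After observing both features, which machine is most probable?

Compute prior × likelihood for every hypothesis:
  M3: 0.04 × 0.033 × 0.42 = 0.0005544
  M4: 0.46 × 0.336 × 0.015 = 0.0023184
  M5: 0.24 × 0.075 × 0.115 = 0.00207
  M6: 0.08 × 0.5 × 0.06 = 0.0024
  M2: 0.18 × 0.06 × 0.01 = 0.000108
Normalizing constant = 0.0074508.
Largest term belongs to M6, so M6 is most probable.

M6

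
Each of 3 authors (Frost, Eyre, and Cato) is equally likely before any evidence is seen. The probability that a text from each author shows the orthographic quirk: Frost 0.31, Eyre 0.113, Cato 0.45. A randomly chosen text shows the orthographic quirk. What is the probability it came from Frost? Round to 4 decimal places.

0.3551

Since the prior is uniform, the posterior is proportional to the likelihood:
  Frost: 0.31
  Eyre: 0.113
  Cato: 0.45
Total = 0.873.
P(Frost | evidence) = 0.31 / 0.873 ≈ 0.3551.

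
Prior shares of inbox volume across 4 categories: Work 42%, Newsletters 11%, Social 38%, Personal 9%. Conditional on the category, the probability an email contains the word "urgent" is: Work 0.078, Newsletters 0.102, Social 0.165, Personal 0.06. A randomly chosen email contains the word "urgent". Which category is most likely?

Social

Unnormalized posteriors (prior × likelihood):
  Work: 0.42 × 0.078 = 0.03276
  Newsletters: 0.11 × 0.102 = 0.01122
  Social: 0.38 × 0.165 = 0.0627
  Personal: 0.09 × 0.06 = 0.0054
Normalizing constant = 0.11208.
Largest term belongs to Social, so Social is most probable.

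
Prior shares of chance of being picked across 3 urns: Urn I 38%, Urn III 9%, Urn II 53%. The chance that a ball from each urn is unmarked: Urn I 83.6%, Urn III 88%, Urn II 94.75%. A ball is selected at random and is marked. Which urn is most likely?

Urn I

Taking complements, P(marked | each) = Urn I 0.164, Urn III 0.12, Urn II 0.0525.
Compute prior × likelihood for every hypothesis:
  Urn I: 0.38 × 0.164 = 0.06232
  Urn III: 0.09 × 0.12 = 0.0108
  Urn II: 0.53 × 0.0525 = 0.027825
Normalizing constant = 0.100945.
Largest term belongs to Urn I, so Urn I is most probable.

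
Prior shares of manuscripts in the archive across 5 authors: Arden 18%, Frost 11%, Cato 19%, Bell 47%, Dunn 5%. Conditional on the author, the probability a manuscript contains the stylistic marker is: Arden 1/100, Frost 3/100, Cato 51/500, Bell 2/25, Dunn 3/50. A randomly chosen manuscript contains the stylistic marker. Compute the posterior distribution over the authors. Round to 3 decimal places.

Arden 0.028, Frost 0.051, Cato 0.298, Bell 0.578, Dunn 0.046

Compute prior × likelihood for every hypothesis:
  Arden: 0.18 × 0.01 = 0.0018
  Frost: 0.11 × 0.03 = 0.0033
  Cato: 0.19 × 0.102 = 0.01938
  Bell: 0.47 × 0.08 = 0.0376
  Dunn: 0.05 × 0.06 = 0.003
Normalizing constant = 0.06508.
P(Arden | marker) = 0.0018/0.06508 ≈ 0.028
P(Frost | marker) = 0.0033/0.06508 ≈ 0.051
P(Cato | marker) = 0.01938/0.06508 ≈ 0.298
P(Bell | marker) = 0.0376/0.06508 ≈ 0.578
P(Dunn | marker) = 0.003/0.06508 ≈ 0.046
(Check: 0.028+0.051+0.298+0.578+0.046 = 1.001.)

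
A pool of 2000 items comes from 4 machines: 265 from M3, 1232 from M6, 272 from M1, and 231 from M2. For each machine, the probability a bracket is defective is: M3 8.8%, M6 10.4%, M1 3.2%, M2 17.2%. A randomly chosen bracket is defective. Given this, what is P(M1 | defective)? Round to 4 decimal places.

Compute prior × likelihood for every hypothesis:
  M3: 0.1325 × 0.088 = 0.01166
  M6: 0.616 × 0.104 = 0.064064
  M1: 0.136 × 0.032 = 0.004352
  M2: 0.1155 × 0.172 = 0.019866
Total = 0.099942.
P(M1 | evidence) = 0.004352 / 0.099942 ≈ 0.0435.

0.0435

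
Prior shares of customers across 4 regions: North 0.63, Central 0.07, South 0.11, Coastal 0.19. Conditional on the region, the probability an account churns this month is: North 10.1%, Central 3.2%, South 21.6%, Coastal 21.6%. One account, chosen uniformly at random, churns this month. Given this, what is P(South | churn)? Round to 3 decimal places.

0.182

By Bayes' rule, posterior ∝ prior × likelihood:
  North: 0.63 × 0.101 = 0.06363
  Central: 0.07 × 0.032 = 0.00224
  South: 0.11 × 0.216 = 0.02376
  Coastal: 0.19 × 0.216 = 0.04104
Sum = 0.13067.
P(South | evidence) = 0.02376 / 0.13067 ≈ 0.182.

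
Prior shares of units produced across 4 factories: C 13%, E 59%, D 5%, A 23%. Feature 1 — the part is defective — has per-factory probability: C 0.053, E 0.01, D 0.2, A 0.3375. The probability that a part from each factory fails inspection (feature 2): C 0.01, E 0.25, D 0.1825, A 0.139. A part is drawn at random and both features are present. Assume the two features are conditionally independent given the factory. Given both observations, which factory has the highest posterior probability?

Compute prior × likelihood for every hypothesis:
  C: 0.13 × 0.053 × 0.01 = 0.0000689
  E: 0.59 × 0.01 × 0.25 = 0.001475
  D: 0.05 × 0.2 × 0.1825 = 0.001825
  A: 0.23 × 0.3375 × 0.139 = 0.010789875
Normalizing constant = 0.014158775.
Largest term belongs to A, so A is most probable.

A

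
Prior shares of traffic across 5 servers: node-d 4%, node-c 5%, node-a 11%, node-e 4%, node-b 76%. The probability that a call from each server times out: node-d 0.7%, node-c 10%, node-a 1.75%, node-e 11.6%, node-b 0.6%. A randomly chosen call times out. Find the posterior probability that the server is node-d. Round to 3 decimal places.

Compute prior × likelihood for every hypothesis:
  node-d: 0.04 × 0.007 = 0.00028
  node-c: 0.05 × 0.1 = 0.005
  node-a: 0.11 × 0.0175 = 0.001925
  node-e: 0.04 × 0.116 = 0.00464
  node-b: 0.76 × 0.006 = 0.00456
Sum = 0.016405.
P(node-d | evidence) = 0.00028 / 0.016405 ≈ 0.017.

0.017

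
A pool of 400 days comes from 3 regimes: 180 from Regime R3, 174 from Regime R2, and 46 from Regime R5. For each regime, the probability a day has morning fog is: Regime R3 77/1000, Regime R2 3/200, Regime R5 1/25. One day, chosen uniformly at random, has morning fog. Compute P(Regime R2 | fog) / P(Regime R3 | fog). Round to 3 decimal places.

Prior × likelihood for each hypothesis:
  Regime R3: 0.45 × 0.077 = 0.03465
  Regime R2: 0.435 × 0.015 = 0.006525
  Regime R5: 0.115 × 0.04 = 0.0046
Sum = 0.045775.
The ratio is 0.006525 / 0.03465 (the normalizer cancels) = 0.188.

0.188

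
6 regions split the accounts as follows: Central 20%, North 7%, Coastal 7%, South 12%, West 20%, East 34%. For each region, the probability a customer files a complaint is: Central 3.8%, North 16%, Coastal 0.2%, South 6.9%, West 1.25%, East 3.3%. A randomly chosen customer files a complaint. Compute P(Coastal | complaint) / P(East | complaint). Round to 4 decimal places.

Compute prior × likelihood for every hypothesis:
  Central: 0.2 × 0.038 = 0.0076
  North: 0.07 × 0.16 = 0.0112
  Coastal: 0.07 × 0.002 = 0.00014
  South: 0.12 × 0.069 = 0.00828
  West: 0.2 × 0.0125 = 0.0025
  East: 0.34 × 0.033 = 0.01122
Normalizing constant = 0.04094.
The ratio is 0.00014 / 0.01122 (the normalizer cancels) = 0.0125.

0.0125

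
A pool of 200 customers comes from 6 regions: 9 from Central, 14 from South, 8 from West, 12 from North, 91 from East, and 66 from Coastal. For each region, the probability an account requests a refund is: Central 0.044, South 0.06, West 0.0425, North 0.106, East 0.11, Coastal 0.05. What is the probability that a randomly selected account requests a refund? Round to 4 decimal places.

0.0808

Compute prior × likelihood for every hypothesis:
  Central: 0.045 × 0.044 = 0.00198
  South: 0.07 × 0.06 = 0.0042
  West: 0.04 × 0.0425 = 0.0017
  North: 0.06 × 0.106 = 0.00636
  East: 0.455 × 0.11 = 0.05005
  Coastal: 0.33 × 0.05 = 0.0165
P(refund) = 0.00198 + 0.0042 + 0.0017 + 0.00636 + 0.05005 + 0.0165 = 0.08079 → 0.0808.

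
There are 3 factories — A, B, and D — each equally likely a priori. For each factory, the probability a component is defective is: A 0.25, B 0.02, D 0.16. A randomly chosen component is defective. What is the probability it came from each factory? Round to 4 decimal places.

Since the prior is uniform, the posterior is proportional to the likelihood:
  A: 0.25
  B: 0.02
  D: 0.16
Total = 0.43.
P(A | defective) = 0.25/0.43 ≈ 0.5814
P(B | defective) = 0.02/0.43 ≈ 0.0465
P(D | defective) = 0.16/0.43 ≈ 0.3721
(Check: 0.5814+0.0465+0.3721 = 1.0000.)

A 0.5814, B 0.0465, D 0.3721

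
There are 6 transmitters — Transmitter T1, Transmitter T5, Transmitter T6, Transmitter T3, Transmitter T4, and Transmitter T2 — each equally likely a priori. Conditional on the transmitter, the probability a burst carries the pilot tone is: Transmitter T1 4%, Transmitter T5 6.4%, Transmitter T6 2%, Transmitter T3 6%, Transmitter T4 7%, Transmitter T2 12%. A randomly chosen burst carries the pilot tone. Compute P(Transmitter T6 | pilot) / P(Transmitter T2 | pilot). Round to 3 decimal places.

Since the prior is uniform, the posterior is proportional to the likelihood:
  Transmitter T1: 0.04
  Transmitter T5: 0.064
  Transmitter T6: 0.02
  Transmitter T3: 0.06
  Transmitter T4: 0.07
  Transmitter T2: 0.12
Normalizing constant = 0.374.
The ratio is 0.02 / 0.12 (the normalizer cancels) = 0.167.

0.167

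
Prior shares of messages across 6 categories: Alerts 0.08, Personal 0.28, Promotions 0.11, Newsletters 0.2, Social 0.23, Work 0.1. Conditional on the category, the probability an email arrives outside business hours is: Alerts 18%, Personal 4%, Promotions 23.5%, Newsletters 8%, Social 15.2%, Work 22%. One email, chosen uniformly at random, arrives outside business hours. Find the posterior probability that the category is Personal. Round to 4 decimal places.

Prior × likelihood for each hypothesis:
  Alerts: 0.08 × 0.18 = 0.0144
  Personal: 0.28 × 0.04 = 0.0112
  Promotions: 0.11 × 0.235 = 0.02585
  Newsletters: 0.2 × 0.08 = 0.016
  Social: 0.23 × 0.152 = 0.03496
  Work: 0.1 × 0.22 = 0.022
Total = 0.12441.
P(Personal | evidence) = 0.0112 / 0.12441 ≈ 0.0900.

0.0900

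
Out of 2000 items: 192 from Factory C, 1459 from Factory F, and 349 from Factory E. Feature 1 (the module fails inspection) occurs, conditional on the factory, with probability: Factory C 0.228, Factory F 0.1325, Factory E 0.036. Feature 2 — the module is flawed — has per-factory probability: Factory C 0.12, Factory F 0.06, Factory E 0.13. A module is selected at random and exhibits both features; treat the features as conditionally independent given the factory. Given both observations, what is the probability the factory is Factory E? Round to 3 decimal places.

0.088

Compute prior × likelihood for every hypothesis:
  Factory C: 0.096 × 0.228 × 0.12 = 0.00262656
  Factory F: 0.7295 × 0.1325 × 0.06 = 0.005799525
  Factory E: 0.1745 × 0.036 × 0.13 = 0.00081666
Total = 0.009242745.
P(Factory E | evidence) = 0.00081666 / 0.009242745 ≈ 0.088.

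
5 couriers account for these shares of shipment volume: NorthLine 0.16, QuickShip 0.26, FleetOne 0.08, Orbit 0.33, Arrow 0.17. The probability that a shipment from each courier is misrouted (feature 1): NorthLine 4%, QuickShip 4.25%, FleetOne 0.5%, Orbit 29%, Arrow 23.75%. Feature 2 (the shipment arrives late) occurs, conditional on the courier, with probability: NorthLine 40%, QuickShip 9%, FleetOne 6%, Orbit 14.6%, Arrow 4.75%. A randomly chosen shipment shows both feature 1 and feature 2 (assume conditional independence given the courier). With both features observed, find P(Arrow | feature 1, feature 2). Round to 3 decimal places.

Unnormalized posteriors (prior × likelihood):
  NorthLine: 0.16 × 0.04 × 0.4 = 0.00256
  QuickShip: 0.26 × 0.0425 × 0.09 = 0.0009945
  FleetOne: 0.08 × 0.005 × 0.06 = 0.000024
  Orbit: 0.33 × 0.29 × 0.146 = 0.0139722
  Arrow: 0.17 × 0.2375 × 0.0475 = 0.0019178125
Sum = 0.0194685125.
P(Arrow | evidence) = 0.0019178125 / 0.0194685125 ≈ 0.099.

0.099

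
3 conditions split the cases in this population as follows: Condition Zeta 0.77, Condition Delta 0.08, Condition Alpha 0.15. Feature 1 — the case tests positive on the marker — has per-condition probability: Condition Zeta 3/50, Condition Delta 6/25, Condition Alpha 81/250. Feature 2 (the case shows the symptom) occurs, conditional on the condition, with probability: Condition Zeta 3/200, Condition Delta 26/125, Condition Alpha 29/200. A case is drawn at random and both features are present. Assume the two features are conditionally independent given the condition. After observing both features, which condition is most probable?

By Bayes' rule, posterior ∝ prior × likelihood:
  Condition Zeta: 0.77 × 0.06 × 0.015 = 0.000693
  Condition Delta: 0.08 × 0.24 × 0.208 = 0.0039936
  Condition Alpha: 0.15 × 0.324 × 0.145 = 0.007047
Total = 0.0117336.
Largest term belongs to Condition Alpha, so Condition Alpha is most probable.

Condition Alpha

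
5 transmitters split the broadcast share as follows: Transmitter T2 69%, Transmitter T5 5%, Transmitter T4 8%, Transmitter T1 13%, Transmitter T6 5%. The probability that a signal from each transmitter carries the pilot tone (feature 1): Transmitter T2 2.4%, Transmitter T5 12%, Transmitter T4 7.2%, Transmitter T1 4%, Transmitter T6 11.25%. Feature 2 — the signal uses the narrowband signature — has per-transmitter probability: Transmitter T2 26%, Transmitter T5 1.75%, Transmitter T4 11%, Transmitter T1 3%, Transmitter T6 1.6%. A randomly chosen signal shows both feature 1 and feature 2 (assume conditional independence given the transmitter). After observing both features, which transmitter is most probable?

Transmitter T2

Prior × likelihood for each hypothesis:
  Transmitter T2: 0.69 × 0.024 × 0.26 = 0.0043056
  Transmitter T5: 0.05 × 0.12 × 0.0175 = 0.000105
  Transmitter T4: 0.08 × 0.072 × 0.11 = 0.0006336
  Transmitter T1: 0.13 × 0.04 × 0.03 = 0.000156
  Transmitter T6: 0.05 × 0.1125 × 0.016 = 0.00009
Sum = 0.0052902.
Largest term belongs to Transmitter T2, so Transmitter T2 is most probable.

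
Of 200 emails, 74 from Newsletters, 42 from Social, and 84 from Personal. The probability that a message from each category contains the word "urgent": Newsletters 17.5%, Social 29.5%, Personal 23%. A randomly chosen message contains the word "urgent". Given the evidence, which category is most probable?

Personal

By Bayes' rule, posterior ∝ prior × likelihood:
  Newsletters: 0.37 × 0.175 = 0.06475
  Social: 0.21 × 0.295 = 0.06195
  Personal: 0.42 × 0.23 = 0.0966
Normalizing constant = 0.2233.
Largest term belongs to Personal, so Personal is most probable.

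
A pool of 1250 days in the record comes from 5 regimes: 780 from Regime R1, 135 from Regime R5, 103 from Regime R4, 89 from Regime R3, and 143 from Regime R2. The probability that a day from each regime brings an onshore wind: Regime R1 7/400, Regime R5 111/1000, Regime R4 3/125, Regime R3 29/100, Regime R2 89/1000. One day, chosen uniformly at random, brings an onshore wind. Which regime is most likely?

By Bayes' rule, posterior ∝ prior × likelihood:
  Regime R1: 0.624 × 0.0175 = 0.01092
  Regime R5: 0.108 × 0.111 = 0.011988
  Regime R4: 0.0824 × 0.024 = 0.0019776
  Regime R3: 0.0712 × 0.29 = 0.020648
  Regime R2: 0.1144 × 0.089 = 0.0101816
Total = 0.0557152.
Largest term belongs to Regime R3, so Regime R3 is most probable.

Regime R3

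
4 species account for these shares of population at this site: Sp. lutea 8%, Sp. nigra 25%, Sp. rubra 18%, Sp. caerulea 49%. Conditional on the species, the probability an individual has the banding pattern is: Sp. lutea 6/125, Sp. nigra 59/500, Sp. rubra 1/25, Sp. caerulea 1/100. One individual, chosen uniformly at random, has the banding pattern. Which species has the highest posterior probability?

Prior × likelihood for each hypothesis:
  Sp. lutea: 0.08 × 0.048 = 0.00384
  Sp. nigra: 0.25 × 0.118 = 0.0295
  Sp. rubra: 0.18 × 0.04 = 0.0072
  Sp. caerulea: 0.49 × 0.01 = 0.0049
Normalizing constant = 0.04544.
Largest term belongs to Sp. nigra, so Sp. nigra is most probable.

Sp. nigra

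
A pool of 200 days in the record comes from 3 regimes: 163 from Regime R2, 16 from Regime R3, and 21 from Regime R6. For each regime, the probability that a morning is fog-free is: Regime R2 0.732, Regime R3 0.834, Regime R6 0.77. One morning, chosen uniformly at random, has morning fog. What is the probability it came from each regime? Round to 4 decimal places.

Taking complements, P(fog | each) = Regime R2 0.268, Regime R3 0.166, Regime R6 0.23.
By Bayes' rule, posterior ∝ prior × likelihood:
  Regime R2: 0.815 × 0.268 = 0.21842
  Regime R3: 0.08 × 0.166 = 0.01328
  Regime R6: 0.105 × 0.23 = 0.02415
Normalizing constant = 0.25585.
P(Regime R2 | fog) = 0.21842/0.25585 ≈ 0.8537
P(Regime R3 | fog) = 0.01328/0.25585 ≈ 0.0519
P(Regime R6 | fog) = 0.02415/0.25585 ≈ 0.0944

Regime R2 0.8537, Regime R3 0.0519, Regime R6 0.0944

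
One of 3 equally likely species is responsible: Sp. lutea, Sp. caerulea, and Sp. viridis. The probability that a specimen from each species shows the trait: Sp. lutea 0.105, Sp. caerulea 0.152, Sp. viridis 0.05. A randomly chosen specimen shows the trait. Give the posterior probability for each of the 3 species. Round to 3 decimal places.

Sp. lutea 0.342, Sp. caerulea 0.495, Sp. viridis 0.163

Since the prior is uniform, the posterior is proportional to the likelihood:
  Sp. lutea: 0.105
  Sp. caerulea: 0.152
  Sp. viridis: 0.05
Sum = 0.307.
P(Sp. lutea | trait) = 0.105/0.307 ≈ 0.342
P(Sp. caerulea | trait) = 0.152/0.307 ≈ 0.495
P(Sp. viridis | trait) = 0.05/0.307 ≈ 0.163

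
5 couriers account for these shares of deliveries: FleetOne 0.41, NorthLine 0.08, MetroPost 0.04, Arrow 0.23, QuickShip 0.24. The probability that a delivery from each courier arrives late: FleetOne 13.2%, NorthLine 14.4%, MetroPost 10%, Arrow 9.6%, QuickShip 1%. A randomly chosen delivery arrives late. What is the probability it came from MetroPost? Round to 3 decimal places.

0.042

Unnormalized posteriors (prior × likelihood):
  FleetOne: 0.41 × 0.132 = 0.05412
  NorthLine: 0.08 × 0.144 = 0.01152
  MetroPost: 0.04 × 0.1 = 0.004
  Arrow: 0.23 × 0.096 = 0.02208
  QuickShip: 0.24 × 0.01 = 0.0024
Normalizing constant = 0.09412.
P(MetroPost | evidence) = 0.004 / 0.09412 ≈ 0.042.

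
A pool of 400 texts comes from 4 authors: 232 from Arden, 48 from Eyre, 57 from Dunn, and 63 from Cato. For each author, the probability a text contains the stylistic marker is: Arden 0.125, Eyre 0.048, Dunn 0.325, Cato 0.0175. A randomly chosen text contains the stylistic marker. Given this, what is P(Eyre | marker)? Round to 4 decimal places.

0.0452

By Bayes' rule, posterior ∝ prior × likelihood:
  Arden: 0.58 × 0.125 = 0.0725
  Eyre: 0.12 × 0.048 = 0.00576
  Dunn: 0.1425 × 0.325 = 0.0463125
  Cato: 0.1575 × 0.0175 = 0.00275625
Normalizing constant = 0.12732875.
P(Eyre | evidence) = 0.00576 / 0.12732875 ≈ 0.0452.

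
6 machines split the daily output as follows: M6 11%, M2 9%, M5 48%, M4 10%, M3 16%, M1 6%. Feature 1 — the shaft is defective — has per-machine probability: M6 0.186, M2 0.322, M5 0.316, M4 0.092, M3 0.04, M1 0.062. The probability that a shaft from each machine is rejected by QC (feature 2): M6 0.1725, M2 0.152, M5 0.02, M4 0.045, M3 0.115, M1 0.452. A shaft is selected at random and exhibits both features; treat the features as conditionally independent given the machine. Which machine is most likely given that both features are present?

Unnormalized posteriors (prior × likelihood):
  M6: 0.11 × 0.186 × 0.1725 = 0.00352935
  M2: 0.09 × 0.322 × 0.152 = 0.00440496
  M5: 0.48 × 0.316 × 0.02 = 0.0030336
  M4: 0.1 × 0.092 × 0.045 = 0.000414
  M3: 0.16 × 0.04 × 0.115 = 0.000736
  M1: 0.06 × 0.062 × 0.452 = 0.00168144
Total = 0.01379935.
Largest term belongs to M2, so M2 is most probable.

M2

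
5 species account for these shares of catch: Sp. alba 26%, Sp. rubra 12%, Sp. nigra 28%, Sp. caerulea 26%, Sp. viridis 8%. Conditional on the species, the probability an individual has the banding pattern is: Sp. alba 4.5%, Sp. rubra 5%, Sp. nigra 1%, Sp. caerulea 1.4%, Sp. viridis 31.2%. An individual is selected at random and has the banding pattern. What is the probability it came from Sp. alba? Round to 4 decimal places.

0.2383

Prior × likelihood for each hypothesis:
  Sp. alba: 0.26 × 0.045 = 0.0117
  Sp. rubra: 0.12 × 0.05 = 0.006
  Sp. nigra: 0.28 × 0.01 = 0.0028
  Sp. caerulea: 0.26 × 0.014 = 0.00364
  Sp. viridis: 0.08 × 0.312 = 0.02496
Total = 0.0491.
P(Sp. alba | evidence) = 0.0117 / 0.0491 ≈ 0.2383.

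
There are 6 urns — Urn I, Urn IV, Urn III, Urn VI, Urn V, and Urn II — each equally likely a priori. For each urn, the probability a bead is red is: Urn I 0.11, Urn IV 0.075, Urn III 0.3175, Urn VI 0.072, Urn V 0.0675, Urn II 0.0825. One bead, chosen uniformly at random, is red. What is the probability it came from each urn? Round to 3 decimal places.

Urn I 0.152, Urn IV 0.104, Urn III 0.438, Urn VI 0.099, Urn V 0.093, Urn II 0.114

With a uniform prior (1/6 each), posterior ∝ likelihood:
  Urn I: 0.11
  Urn IV: 0.075
  Urn III: 0.3175
  Urn VI: 0.072
  Urn V: 0.0675
  Urn II: 0.0825
Total = 0.7245.
P(Urn I | red) = 0.11/0.7245 ≈ 0.152
P(Urn IV | red) = 0.075/0.7245 ≈ 0.104
P(Urn III | red) = 0.3175/0.7245 ≈ 0.438
P(Urn VI | red) = 0.072/0.7245 ≈ 0.099
P(Urn V | red) = 0.0675/0.7245 ≈ 0.093
P(Urn II | red) = 0.0825/0.7245 ≈ 0.114
(Check: 0.152+0.104+0.438+0.099+0.093+0.114 = 1.000.)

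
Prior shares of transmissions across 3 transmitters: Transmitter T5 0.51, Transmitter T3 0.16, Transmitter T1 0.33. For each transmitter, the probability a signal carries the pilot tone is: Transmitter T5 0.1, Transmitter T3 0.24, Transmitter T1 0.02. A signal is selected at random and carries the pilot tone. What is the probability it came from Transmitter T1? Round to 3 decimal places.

Prior × likelihood for each hypothesis:
  Transmitter T5: 0.51 × 0.1 = 0.051
  Transmitter T3: 0.16 × 0.24 = 0.0384
  Transmitter T1: 0.33 × 0.02 = 0.0066
Total = 0.096.
P(Transmitter T1 | evidence) = 0.0066 / 0.096 ≈ 0.069.

0.069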